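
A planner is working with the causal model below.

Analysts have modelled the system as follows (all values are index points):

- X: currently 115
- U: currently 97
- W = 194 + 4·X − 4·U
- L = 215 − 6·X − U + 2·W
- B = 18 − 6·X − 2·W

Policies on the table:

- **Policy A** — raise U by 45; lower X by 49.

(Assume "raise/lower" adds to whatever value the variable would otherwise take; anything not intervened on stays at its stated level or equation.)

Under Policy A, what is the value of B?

-158

Policy A (U + 45, X − 49):
  X = 115 − 49 = 66
  U = 97 + 45 = 142
  W = 194 + 4·66 − 4·142 = -110
  B = 18 − 6·66 − 2·(-110) = -158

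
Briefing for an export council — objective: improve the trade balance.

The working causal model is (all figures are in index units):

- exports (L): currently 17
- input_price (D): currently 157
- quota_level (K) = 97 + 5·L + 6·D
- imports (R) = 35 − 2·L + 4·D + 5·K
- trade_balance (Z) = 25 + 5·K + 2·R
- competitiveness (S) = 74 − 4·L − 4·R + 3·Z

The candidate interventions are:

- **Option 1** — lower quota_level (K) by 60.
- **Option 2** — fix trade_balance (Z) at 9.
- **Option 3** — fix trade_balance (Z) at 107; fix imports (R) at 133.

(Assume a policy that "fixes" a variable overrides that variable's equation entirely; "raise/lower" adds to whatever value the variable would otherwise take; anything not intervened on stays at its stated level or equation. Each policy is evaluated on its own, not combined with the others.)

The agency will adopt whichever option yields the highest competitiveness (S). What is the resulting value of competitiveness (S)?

27939

Option 1 (K − 60):
  L = 17
  D = 157
  K = 97 + 5·17 + 6·157 (−60 from intervention) = 1064
  R = 35 − 2·17 + 4·157 + 5·1064 = 5949
  Z = 25 + 5·1064 + 2·5949 = 17243
  S = 74 − 4·17 − 4·5949 + 3·17243 = 27939
Option 2 (Z := 9):
  L = 17
  D = 157
  K = 97 + 5·17 + 6·157 = 1124
  R = 35 − 2·17 + 4·157 + 5·1124 = 6249
  Z = 9
  S = 74 − 4·17 − 4·6249 + 3·9 = -24963
Option 3 (Z := 107, R := 133):
  L = 17
  D = 157
  K = 97 + 5·17 + 6·157 = 1124
  R = 133
  Z = 107
  S = 74 − 4·17 − 4·133 + 3·107 = -205
Comparing — Option 1: S=27939, Option 2: S=-24963, Option 3: S=-205. Highest is 27939 (Option 1).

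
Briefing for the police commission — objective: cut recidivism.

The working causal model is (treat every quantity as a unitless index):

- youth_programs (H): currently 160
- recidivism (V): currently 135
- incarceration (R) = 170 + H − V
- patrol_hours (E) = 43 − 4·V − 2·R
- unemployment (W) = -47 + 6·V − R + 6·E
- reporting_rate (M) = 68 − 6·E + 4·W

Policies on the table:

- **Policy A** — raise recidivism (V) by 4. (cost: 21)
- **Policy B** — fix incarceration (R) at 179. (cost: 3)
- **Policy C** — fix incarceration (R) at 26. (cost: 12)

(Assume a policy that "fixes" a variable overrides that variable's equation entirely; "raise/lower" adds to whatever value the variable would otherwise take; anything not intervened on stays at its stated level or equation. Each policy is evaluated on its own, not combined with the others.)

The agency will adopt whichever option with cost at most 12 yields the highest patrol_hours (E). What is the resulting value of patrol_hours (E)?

Policy B (R := 179):
  H = 160
  V = 135
  R = 179
  E = 43 − 4·135 − 2·179 = -855
Policy C (R := 26):
  H = 160
  V = 135
  R = 26
  E = 43 − 4·135 − 2·26 = -549
Comparing — Policy B: E=-855, Policy C: E=-549. Highest is -549 (Policy C).

-549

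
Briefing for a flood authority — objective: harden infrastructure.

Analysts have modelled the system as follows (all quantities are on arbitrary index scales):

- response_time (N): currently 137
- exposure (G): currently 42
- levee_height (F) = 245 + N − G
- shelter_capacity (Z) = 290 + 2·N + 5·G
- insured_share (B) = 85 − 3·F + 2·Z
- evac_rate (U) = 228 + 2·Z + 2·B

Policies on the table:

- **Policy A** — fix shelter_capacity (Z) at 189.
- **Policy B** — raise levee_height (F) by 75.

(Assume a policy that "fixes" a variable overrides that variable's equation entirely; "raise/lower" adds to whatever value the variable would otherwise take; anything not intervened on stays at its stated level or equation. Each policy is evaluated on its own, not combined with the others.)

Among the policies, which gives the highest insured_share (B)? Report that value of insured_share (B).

Policy A (Z := 189):
  N = 137
  G = 42
  F = 245 + 137 − 42 = 340
  Z = 189
  B = 85 − 3·340 + 2·189 = -557
Policy B (F + 75):
  N = 137
  G = 42
  F = 245 + 137 − 42 (+75 from intervention) = 415
  Z = 290 + 2·137 + 5·42 = 774
  B = 85 − 3·415 + 2·774 = 388
Comparing — Policy A: B=-557, Policy B: B=388. Highest is 388 (Policy B).

388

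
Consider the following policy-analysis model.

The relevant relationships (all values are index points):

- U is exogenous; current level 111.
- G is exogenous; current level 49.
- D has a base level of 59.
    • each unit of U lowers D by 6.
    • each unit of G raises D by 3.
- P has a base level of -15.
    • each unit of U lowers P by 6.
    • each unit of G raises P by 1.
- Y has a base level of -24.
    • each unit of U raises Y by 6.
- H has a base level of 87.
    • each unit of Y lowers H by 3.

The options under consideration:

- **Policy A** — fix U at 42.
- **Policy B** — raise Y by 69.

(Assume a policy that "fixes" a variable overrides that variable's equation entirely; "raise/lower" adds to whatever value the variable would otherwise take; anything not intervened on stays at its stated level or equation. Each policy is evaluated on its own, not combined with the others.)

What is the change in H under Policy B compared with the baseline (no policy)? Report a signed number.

Baseline:
  U = 111
  Y = -24 + 6·111 = 642
  H = 87 − 3·642 = -1839
Policy B (Y + 69):
  U = 111
  Y = -24 + 6·111 (+69 from intervention) = 711
  H = 87 − 3·711 = -2046
Change in H: -2046 − (-1839) = -207

-207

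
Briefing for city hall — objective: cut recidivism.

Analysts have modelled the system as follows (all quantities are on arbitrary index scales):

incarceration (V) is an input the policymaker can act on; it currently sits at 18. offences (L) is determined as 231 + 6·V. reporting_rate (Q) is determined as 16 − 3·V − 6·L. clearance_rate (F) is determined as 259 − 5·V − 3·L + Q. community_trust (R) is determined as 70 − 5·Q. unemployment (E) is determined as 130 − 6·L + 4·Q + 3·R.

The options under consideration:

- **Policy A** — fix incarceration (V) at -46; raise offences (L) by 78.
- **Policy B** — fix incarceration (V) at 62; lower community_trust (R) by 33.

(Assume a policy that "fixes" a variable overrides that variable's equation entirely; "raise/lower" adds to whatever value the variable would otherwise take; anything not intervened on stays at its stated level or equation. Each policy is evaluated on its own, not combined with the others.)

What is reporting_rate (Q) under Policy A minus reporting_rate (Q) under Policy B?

Policy A (V := -46, L + 78):
  V = -46
  L = 231 + 6·(-46) (+78 from intervention) = 33
  Q = 16 − 3·(-46) − 6·33 = -44
Policy B (V := 62, R − 33):
  V = 62
  L = 231 + 6·62 = 603
  Q = 16 − 3·62 − 6·603 = -3788
Q: -44 − (-3788) = 3744

3744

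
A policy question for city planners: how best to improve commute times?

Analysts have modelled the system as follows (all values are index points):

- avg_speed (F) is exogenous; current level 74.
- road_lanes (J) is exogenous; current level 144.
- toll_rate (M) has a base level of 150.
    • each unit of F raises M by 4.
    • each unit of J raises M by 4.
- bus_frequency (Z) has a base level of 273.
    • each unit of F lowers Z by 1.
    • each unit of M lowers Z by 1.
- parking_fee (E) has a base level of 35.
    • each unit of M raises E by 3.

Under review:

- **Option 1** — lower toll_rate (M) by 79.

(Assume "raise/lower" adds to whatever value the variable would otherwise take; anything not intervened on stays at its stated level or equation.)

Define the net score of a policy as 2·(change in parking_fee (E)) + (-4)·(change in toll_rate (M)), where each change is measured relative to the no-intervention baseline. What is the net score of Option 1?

-158

Baseline:
  F = 74
  J = 144
  M = 150 + 4·74 + 4·144 = 1022
  E = 35 + 3·1022 = 3101
Option 1 (M − 79):
  F = 74
  J = 144
  M = 150 + 4·74 + 4·144 (−79 from intervention) = 943
  E = 35 + 3·943 = 2864
ΔE = 2864 − 3101 = -237; ΔM = 943 − 1022 = -79
Score = 2·(-237) + (-4)·(-79) = -158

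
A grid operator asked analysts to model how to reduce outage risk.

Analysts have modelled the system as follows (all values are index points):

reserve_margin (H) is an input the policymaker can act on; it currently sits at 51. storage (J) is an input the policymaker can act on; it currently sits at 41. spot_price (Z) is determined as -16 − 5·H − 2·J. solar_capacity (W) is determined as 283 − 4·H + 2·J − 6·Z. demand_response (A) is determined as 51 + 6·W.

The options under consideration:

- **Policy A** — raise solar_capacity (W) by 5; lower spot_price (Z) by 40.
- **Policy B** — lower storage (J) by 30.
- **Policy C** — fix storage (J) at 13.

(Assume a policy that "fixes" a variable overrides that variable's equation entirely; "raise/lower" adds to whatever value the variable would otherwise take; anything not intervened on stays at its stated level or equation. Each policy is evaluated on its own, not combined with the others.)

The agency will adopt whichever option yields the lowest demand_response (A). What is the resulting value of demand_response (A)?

11205

Policy A (W + 5, Z − 40):
  H = 51
  J = 41
  Z = -16 − 5·51 − 2·41 (−40 from intervention) = -393
  W = 283 − 4·51 + 2·41 − 6·(-393) (+5 from intervention) = 2524
  A = 51 + 6·2524 = 15195
Policy B (J − 30):
  H = 51
  J = 41 − 30 = 11
  Z = -16 − 5·51 − 2·11 = -293
  W = 283 − 4·51 + 2·11 − 6·(-293) = 1859
  A = 51 + 6·1859 = 11205
Policy C (J := 13):
  H = 51
  J = 13
  Z = -16 − 5·51 − 2·13 = -297
  W = 283 − 4·51 + 2·13 − 6·(-297) = 1887
  A = 51 + 6·1887 = 11373
Comparing — Policy A: A=15195, Policy B: A=11205, Policy C: A=11373. Lowest is 11205 (Policy B).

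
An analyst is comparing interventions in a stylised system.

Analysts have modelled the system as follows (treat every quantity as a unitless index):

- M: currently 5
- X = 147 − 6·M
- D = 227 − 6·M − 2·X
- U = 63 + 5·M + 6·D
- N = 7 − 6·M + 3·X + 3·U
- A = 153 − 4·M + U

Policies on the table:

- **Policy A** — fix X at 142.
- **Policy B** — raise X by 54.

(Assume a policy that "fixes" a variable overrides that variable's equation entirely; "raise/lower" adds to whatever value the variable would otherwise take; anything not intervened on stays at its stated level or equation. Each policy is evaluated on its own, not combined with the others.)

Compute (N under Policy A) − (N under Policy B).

957

Policy A (X := 142):
  M = 5
  X = 142
  D = 227 − 6·5 − 2·142 = -87
  U = 63 + 5·5 + 6·(-87) = -434
  N = 7 − 6·5 + 3·142 + 3·(-434) = -899
Policy B (X + 54):
  M = 5
  X = 147 − 6·5 (+54 from intervention) = 171
  D = 227 − 6·5 − 2·171 = -145
  U = 63 + 5·5 + 6·(-145) = -782
  N = 7 − 6·5 + 3·171 + 3·(-782) = -1856
N: -899 − (-1856) = 957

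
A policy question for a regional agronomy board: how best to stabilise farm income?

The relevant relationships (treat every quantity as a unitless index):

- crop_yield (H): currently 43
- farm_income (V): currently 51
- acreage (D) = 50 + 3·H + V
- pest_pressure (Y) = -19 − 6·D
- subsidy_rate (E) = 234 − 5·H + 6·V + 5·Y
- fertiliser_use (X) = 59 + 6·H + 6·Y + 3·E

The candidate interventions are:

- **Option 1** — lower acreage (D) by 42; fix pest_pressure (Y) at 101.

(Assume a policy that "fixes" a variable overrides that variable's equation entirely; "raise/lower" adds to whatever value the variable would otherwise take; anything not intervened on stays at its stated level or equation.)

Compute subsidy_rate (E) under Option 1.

Option 1 (D − 42, Y := 101):
  H = 43
  V = 51
  D = 50 + 3·43 + 51 (−42 from intervention) = 188
  Y = 101
  E = 234 − 5·43 + 6·51 + 5·101 = 830

830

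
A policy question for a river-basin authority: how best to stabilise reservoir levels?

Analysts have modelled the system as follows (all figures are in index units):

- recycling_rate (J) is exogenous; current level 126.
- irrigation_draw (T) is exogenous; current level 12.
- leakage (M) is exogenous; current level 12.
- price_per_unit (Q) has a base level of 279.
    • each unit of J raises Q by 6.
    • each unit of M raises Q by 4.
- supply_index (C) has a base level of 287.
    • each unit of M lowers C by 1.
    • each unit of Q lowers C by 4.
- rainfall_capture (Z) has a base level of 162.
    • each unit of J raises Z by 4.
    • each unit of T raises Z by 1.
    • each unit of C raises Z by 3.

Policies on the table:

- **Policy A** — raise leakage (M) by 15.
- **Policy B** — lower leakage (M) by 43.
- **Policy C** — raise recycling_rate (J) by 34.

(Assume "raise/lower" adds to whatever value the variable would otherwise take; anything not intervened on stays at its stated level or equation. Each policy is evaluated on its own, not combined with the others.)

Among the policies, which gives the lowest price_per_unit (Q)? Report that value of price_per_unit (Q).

Policy A (M + 15):
  J = 126
  M = 12 + 15 = 27
  Q = 279 + 6·126 + 4·27 = 1143
Policy B (M − 43):
  J = 126
  M = 12 − 43 = -31
  Q = 279 + 6·126 + 4·(-31) = 911
Policy C (J + 34):
  J = 126 + 34 = 160
  M = 12
  Q = 279 + 6·160 + 4·12 = 1287
Comparing — Policy A: Q=1143, Policy B: Q=911, Policy C: Q=1287. Lowest is 911 (Policy B).

911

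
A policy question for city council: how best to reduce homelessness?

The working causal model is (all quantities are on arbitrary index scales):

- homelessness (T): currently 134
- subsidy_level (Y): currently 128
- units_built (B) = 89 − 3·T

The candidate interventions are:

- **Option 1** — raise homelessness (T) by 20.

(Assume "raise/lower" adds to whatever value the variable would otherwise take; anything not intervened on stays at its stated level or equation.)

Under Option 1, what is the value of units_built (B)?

Option 1 (T + 20):
  T = 134 + 20 = 154
  B = 89 − 3·154 = -373

-373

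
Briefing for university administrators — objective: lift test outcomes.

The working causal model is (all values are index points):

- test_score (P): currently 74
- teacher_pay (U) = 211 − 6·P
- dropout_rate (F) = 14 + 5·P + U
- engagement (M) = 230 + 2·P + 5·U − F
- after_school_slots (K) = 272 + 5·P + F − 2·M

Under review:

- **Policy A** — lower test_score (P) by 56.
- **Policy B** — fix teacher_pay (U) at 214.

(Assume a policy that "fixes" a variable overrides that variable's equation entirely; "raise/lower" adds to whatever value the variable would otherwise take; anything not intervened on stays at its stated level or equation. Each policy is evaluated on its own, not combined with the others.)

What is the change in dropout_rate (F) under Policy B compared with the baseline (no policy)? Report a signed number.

Baseline:
  P = 74
  U = 211 − 6·74 = -233
  F = 14 + 5·74 + (-233) = 151
Policy B (U := 214):
  P = 74
  U = 214
  F = 14 + 5·74 + 214 = 598
Change in F: 598 − 151 = 447

447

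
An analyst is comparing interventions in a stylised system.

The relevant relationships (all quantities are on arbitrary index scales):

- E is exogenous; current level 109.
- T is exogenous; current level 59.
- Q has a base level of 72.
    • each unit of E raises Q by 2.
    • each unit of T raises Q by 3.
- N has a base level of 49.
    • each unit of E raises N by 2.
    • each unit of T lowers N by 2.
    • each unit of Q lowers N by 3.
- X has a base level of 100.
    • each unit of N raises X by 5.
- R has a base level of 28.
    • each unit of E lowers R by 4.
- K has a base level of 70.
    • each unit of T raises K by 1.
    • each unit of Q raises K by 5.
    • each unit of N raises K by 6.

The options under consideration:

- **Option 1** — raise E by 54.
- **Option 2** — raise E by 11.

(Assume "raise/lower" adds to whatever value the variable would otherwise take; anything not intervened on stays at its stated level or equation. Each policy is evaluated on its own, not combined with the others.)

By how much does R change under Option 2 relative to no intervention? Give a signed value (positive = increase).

-44

Baseline:
  E = 109
  R = 28 − 4·109 = -408
Option 2 (E + 11):
  E = 109 + 11 = 120
  R = 28 − 4·120 = -452
Change in R: -452 − (-408) = -44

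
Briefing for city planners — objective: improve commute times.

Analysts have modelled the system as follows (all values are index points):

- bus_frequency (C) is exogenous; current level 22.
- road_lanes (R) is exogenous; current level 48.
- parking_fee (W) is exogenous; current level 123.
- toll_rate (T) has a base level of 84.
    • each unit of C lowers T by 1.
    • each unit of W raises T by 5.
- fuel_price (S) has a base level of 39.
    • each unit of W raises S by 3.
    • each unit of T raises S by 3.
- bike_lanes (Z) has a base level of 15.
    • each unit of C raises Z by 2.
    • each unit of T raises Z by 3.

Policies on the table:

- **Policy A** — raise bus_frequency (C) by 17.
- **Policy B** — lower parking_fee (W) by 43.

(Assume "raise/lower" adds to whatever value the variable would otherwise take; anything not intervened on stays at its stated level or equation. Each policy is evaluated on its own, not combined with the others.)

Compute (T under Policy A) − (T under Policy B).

Policy A (C + 17):
  C = 22 + 17 = 39
  W = 123
  T = 84 − 39 + 5·123 = 660
Policy B (W − 43):
  C = 22
  W = 123 − 43 = 80
  T = 84 − 22 + 5·80 = 462
T: 660 − 462 = 198

198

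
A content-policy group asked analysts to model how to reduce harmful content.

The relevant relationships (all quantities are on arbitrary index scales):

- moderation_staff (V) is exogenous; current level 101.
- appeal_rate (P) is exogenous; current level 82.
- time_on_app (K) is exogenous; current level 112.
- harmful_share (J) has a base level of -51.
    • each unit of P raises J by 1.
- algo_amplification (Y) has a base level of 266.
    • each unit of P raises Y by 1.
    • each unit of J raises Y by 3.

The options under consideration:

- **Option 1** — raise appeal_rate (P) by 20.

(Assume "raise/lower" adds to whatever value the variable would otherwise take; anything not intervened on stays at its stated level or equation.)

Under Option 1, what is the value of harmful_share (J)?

Option 1 (P + 20):
  P = 82 + 20 = 102
  J = -51 + 102 = 51

51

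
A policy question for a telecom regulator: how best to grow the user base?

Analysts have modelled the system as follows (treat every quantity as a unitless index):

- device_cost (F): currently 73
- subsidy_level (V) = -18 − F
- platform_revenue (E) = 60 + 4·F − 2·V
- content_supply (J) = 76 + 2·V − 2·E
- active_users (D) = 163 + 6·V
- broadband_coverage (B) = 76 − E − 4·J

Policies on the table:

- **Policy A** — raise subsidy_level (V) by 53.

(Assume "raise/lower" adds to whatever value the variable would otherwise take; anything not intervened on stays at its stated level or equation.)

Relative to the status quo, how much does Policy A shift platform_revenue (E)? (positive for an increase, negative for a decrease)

-106

Baseline:
  F = 73
  V = -18 − 73 = -91
  E = 60 + 4·73 − 2·(-91) = 534
Policy A (V + 53):
  F = 73
  V = -18 − 73 (+53 from intervention) = -38
  E = 60 + 4·73 − 2·(-38) = 428
Change in E: 428 − 534 = -106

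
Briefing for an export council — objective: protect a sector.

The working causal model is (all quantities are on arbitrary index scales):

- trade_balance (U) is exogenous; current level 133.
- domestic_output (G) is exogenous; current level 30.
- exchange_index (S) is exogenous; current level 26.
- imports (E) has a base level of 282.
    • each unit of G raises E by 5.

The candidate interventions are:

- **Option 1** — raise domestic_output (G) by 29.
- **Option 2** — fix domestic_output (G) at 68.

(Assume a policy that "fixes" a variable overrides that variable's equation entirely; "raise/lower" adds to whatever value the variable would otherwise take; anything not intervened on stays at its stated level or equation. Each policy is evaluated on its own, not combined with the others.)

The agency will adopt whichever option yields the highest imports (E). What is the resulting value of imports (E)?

Option 1 (G + 29):
  G = 30 + 29 = 59
  E = 282 + 5·59 = 577
Option 2 (G := 68):
  G = 68
  E = 282 + 5·68 = 622
Comparing — Option 1: E=577, Option 2: E=622. Highest is 622 (Option 2).

622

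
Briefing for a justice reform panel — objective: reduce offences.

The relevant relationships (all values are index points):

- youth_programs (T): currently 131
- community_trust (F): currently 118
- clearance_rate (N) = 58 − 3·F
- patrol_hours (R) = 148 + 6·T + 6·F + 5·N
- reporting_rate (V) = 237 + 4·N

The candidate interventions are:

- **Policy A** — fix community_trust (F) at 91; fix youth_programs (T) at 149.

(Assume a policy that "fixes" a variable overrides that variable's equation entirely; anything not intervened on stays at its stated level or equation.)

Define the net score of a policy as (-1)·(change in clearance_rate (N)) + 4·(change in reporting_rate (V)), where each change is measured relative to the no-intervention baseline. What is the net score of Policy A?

1215

Baseline:
  F = 118
  N = 58 − 3·118 = -296
  V = 237 + 4·(-296) = -947
Policy A (F := 91, T := 149):
  F = 91
  N = 58 − 3·91 = -215
  V = 237 + 4·(-215) = -623
ΔN = -215 − (-296) = 81; ΔV = -623 − (-947) = 324
Score = (-1)·81 + 4·324 = 1215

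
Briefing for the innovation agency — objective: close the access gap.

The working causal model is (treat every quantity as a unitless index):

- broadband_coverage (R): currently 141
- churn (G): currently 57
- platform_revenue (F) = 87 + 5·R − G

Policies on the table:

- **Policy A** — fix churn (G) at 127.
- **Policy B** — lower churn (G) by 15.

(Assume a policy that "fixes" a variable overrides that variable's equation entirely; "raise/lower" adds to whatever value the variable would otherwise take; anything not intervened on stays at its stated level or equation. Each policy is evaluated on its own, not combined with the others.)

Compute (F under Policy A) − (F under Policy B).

-85

Policy A (G := 127):
  R = 141
  G = 127
  F = 87 + 5·141 − 127 = 665
Policy B (G − 15):
  R = 141
  G = 57 − 15 = 42
  F = 87 + 5·141 − 42 = 750
F: 665 − 750 = -85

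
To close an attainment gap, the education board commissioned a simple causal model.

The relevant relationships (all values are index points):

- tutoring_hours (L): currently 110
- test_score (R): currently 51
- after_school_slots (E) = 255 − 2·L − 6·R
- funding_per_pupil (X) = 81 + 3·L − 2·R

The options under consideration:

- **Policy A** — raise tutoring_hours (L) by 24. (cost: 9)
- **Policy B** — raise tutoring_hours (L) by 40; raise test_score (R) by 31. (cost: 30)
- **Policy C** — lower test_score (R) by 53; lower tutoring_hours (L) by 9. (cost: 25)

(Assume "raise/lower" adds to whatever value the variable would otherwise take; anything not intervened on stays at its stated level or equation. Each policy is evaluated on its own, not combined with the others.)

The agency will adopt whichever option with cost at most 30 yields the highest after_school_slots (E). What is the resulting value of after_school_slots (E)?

65

Policy A (L + 24):
  L = 110 + 24 = 134
  R = 51
  E = 255 − 2·134 − 6·51 = -319
Policy B (L + 40, R + 31):
  L = 110 + 40 = 150
  R = 51 + 31 = 82
  E = 255 − 2·150 − 6·82 = -537
Policy C (R − 53, L − 9):
  L = 110 − 9 = 101
  R = 51 − 53 = -2
  E = 255 − 2·101 − 6·(-2) = 65
Comparing — Policy A: E=-319, Policy B: E=-537, Policy C: E=65. Highest is 65 (Policy C).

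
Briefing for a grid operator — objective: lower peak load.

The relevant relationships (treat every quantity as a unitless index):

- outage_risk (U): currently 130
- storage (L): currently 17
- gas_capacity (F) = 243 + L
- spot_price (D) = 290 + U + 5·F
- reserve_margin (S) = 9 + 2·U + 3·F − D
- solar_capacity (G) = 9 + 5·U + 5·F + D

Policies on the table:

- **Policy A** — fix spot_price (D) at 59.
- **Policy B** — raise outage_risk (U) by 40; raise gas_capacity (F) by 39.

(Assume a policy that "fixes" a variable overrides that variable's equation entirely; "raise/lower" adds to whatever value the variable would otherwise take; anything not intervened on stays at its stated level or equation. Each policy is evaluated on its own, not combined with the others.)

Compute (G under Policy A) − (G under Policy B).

Policy A (D := 59):
  U = 130
  L = 17
  F = 243 + 17 = 260
  D = 59
  G = 9 + 5·130 + 5·260 + 59 = 2018
Policy B (U + 40, F + 39):
  U = 130 + 40 = 170
  L = 17
  F = 243 + 17 (+39 from intervention) = 299
  D = 290 + 170 + 5·299 = 1955
  G = 9 + 5·170 + 5·299 + 1955 = 4309
G: 2018 − 4309 = -2291

-2291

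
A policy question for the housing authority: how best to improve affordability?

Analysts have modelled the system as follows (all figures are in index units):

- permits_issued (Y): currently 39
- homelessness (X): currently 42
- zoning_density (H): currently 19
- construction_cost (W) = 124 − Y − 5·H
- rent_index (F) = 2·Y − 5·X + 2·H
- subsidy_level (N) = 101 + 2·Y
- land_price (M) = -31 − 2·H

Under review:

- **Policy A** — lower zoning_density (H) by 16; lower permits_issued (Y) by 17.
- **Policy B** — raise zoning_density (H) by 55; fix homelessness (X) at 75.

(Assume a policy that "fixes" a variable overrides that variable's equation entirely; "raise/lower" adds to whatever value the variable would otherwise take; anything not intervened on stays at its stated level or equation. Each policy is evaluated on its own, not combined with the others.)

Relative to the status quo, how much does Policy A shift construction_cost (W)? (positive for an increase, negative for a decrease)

97

Baseline:
  Y = 39
  H = 19
  W = 124 − 39 − 5·19 = -10
Policy A (H − 16, Y − 17):
  Y = 39 − 17 = 22
  H = 19 − 16 = 3
  W = 124 − 22 − 5·3 = 87
Change in W: 87 − (-10) = 97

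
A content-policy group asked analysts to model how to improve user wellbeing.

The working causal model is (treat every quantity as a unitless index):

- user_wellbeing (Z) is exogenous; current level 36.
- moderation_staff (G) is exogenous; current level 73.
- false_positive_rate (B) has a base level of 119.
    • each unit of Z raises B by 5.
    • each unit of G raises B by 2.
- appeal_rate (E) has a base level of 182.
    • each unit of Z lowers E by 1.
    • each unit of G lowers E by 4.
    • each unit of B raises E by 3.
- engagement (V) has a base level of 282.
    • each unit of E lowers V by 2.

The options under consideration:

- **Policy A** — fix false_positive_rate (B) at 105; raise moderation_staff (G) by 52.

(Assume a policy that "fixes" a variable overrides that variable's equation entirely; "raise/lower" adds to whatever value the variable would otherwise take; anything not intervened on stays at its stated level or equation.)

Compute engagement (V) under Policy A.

360

Policy A (B := 105, G + 52):
  Z = 36
  G = 73 + 52 = 125
  B = 105
  E = 182 − 36 − 4·125 + 3·105 = -39
  V = 282 − 2·(-39) = 360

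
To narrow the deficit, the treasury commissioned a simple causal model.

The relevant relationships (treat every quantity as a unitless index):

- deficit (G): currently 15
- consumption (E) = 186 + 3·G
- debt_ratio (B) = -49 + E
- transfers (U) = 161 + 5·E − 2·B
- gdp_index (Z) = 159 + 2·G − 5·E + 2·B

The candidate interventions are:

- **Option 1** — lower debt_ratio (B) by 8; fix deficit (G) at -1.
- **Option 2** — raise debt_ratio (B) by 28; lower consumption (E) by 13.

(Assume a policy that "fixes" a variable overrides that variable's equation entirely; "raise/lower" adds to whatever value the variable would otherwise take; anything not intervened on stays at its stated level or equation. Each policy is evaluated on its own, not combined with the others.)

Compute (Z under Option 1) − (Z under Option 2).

Option 1 (B − 8, G := -1):
  G = -1
  E = 186 + 3·(-1) = 183
  B = -49 + 183 (−8 from intervention) = 126
  Z = 159 + 2·(-1) − 5·183 + 2·126 = -506
Option 2 (B + 28, E − 13):
  G = 15
  E = 186 + 3·15 (−13 from intervention) = 218
  B = -49 + 218 (+28 from intervention) = 197
  Z = 159 + 2·15 − 5·218 + 2·197 = -507
Z: -506 − (-507) = 1

1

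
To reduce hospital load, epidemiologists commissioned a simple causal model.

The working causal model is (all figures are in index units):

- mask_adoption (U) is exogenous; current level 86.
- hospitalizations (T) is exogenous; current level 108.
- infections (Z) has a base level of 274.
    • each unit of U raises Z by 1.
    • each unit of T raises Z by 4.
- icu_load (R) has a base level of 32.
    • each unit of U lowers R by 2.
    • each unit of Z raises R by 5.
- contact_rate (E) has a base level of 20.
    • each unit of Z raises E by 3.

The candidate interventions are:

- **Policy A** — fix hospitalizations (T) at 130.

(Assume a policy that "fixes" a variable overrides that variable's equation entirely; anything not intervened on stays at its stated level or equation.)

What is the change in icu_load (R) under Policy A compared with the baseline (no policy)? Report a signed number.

Baseline:
  U = 86
  T = 108
  Z = 274 + 86 + 4·108 = 792
  R = 32 − 2·86 + 5·792 = 3820
Policy A (T := 130):
  U = 86
  T = 130
  Z = 274 + 86 + 4·130 = 880
  R = 32 − 2·86 + 5·880 = 4260
Change in R: 4260 − 3820 = 440

440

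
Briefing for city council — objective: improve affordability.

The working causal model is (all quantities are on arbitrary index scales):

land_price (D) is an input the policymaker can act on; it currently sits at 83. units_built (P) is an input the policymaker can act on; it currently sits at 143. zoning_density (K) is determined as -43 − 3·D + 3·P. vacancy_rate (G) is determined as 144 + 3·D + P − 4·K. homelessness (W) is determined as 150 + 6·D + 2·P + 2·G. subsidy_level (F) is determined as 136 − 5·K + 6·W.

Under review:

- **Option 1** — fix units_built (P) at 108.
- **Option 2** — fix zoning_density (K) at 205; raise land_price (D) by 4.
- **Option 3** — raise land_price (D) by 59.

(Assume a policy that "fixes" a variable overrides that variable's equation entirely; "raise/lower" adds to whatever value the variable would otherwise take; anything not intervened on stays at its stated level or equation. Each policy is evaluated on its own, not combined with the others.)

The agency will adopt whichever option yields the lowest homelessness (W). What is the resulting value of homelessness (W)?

Option 1 (P := 108):
  D = 83
  P = 108
  K = -43 − 3·83 + 3·108 = 32
  G = 144 + 3·83 + 108 − 4·32 = 373
  W = 150 + 6·83 + 2·108 + 2·373 = 1610
Option 2 (K := 205, D + 4):
  D = 83 + 4 = 87
  P = 143
  K = 205
  G = 144 + 3·87 + 143 − 4·205 = -272
  W = 150 + 6·87 + 2·143 + 2·(-272) = 414
Option 3 (D + 59):
  D = 83 + 59 = 142
  P = 143
  K = -43 − 3·142 + 3·143 = -40
  G = 144 + 3·142 + 143 − 4·(-40) = 873
  W = 150 + 6·142 + 2·143 + 2·873 = 3034
Comparing — Option 1: W=1610, Option 2: W=414, Option 3: W=3034. Lowest is 414 (Option 2).

414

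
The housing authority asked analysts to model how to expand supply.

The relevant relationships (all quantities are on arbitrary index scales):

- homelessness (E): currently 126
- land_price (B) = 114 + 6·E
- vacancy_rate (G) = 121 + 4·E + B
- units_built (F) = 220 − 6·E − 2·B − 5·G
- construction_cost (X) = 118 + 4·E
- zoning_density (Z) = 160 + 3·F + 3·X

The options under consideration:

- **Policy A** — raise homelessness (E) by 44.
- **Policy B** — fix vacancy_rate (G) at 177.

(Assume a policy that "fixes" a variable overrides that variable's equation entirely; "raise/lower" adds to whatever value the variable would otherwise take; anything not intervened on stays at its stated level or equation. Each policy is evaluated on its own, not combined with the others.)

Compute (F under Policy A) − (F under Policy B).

-9582

Policy A (E + 44):
  E = 126 + 44 = 170
  B = 114 + 6·170 = 1134
  G = 121 + 4·170 + 1134 = 1935
  F = 220 − 6·170 − 2·1134 − 5·1935 = -12743
Policy B (G := 177):
  E = 126
  B = 114 + 6·126 = 870
  G = 177
  F = 220 − 6·126 − 2·870 − 5·177 = -3161
F: -12743 − (-3161) = -9582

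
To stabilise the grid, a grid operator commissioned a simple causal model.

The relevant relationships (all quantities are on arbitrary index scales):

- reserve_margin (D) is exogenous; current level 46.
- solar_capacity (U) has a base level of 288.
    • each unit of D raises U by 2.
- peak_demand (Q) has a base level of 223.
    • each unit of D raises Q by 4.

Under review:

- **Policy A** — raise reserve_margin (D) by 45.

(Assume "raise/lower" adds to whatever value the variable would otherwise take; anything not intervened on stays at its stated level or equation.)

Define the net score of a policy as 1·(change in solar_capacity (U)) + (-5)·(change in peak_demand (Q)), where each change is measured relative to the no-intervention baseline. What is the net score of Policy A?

-810

Baseline:
  D = 46
  U = 288 + 2·46 = 380
  Q = 223 + 4·46 = 407
Policy A (D + 45):
  D = 46 + 45 = 91
  U = 288 + 2·91 = 470
  Q = 223 + 4·91 = 587
ΔU = 470 − 380 = 90; ΔQ = 587 − 407 = 180
Score = 1·90 + (-5)·180 = -810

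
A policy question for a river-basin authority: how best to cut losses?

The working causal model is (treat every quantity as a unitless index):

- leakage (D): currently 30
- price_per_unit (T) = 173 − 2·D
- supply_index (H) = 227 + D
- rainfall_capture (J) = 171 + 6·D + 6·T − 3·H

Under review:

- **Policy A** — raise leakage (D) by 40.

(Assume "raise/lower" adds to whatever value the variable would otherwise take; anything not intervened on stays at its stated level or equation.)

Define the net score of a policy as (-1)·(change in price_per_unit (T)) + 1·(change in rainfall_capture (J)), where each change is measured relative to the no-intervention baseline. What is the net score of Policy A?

Baseline:
  D = 30
  T = 173 − 2·30 = 113
  H = 227 + 30 = 257
  J = 171 + 6·30 + 6·113 − 3·257 = 258
Policy A (D + 40):
  D = 30 + 40 = 70
  T = 173 − 2·70 = 33
  H = 227 + 70 = 297
  J = 171 + 6·70 + 6·33 − 3·297 = -102
ΔT = 33 − 113 = -80; ΔJ = -102 − 258 = -360
Score = (-1)·(-80) + 1·(-360) = -280

-280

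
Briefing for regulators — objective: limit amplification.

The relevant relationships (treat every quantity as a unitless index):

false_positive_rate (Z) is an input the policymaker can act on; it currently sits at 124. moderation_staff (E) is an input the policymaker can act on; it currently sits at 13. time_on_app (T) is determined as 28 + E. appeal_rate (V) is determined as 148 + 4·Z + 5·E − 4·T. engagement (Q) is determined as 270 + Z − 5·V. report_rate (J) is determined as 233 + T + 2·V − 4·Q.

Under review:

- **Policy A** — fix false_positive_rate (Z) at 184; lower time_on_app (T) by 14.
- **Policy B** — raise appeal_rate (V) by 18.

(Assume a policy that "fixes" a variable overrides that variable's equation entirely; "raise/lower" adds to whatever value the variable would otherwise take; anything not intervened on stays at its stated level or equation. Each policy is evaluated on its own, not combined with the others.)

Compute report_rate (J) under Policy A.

16946

Policy A (Z := 184, T − 14):
  Z = 184
  E = 13
  T = 28 + 13 (−14 from intervention) = 27
  V = 148 + 4·184 + 5·13 − 4·27 = 841
  Q = 270 + 184 − 5·841 = -3751
  J = 233 + 27 + 2·841 − 4·(-3751) = 16946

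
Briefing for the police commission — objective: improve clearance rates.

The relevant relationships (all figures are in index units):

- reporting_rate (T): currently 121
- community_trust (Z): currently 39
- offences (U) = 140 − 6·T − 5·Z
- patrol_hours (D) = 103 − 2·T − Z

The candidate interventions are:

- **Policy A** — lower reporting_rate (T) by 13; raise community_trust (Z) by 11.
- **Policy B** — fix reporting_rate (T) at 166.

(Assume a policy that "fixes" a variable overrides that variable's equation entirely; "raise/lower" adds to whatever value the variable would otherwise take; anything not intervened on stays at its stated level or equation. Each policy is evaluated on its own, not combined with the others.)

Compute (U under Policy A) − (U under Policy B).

293

Policy A (T − 13, Z + 11):
  T = 121 − 13 = 108
  Z = 39 + 11 = 50
  U = 140 − 6·108 − 5·50 = -758
Policy B (T := 166):
  T = 166
  Z = 39
  U = 140 − 6·166 − 5·39 = -1051
U: -758 − (-1051) = 293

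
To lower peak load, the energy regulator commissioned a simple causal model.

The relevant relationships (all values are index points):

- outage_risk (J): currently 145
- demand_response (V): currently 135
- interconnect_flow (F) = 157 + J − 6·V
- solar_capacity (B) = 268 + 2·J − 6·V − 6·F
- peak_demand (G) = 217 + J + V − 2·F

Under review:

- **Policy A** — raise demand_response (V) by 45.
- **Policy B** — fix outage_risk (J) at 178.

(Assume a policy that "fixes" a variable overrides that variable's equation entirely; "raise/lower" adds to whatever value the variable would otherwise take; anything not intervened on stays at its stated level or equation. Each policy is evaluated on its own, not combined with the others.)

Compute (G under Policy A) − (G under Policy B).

Policy A (V + 45):
  J = 145
  V = 135 + 45 = 180
  F = 157 + 145 − 6·180 = -778
  G = 217 + 145 + 180 − 2·(-778) = 2098
Policy B (J := 178):
  J = 178
  V = 135
  F = 157 + 178 − 6·135 = -475
  G = 217 + 178 + 135 − 2·(-475) = 1480
G: 2098 − 1480 = 618

618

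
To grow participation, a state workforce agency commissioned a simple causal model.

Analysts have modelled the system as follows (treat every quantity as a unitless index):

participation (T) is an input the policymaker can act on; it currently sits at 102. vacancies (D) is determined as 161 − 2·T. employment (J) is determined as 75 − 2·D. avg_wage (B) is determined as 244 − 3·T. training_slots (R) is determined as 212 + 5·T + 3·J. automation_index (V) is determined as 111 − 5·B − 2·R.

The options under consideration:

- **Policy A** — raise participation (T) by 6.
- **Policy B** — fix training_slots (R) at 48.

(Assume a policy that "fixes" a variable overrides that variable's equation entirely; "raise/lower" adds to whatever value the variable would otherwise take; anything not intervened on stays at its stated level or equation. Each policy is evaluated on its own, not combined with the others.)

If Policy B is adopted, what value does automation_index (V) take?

Policy B (R := 48):
  T = 102
  D = 161 − 2·102 = -43
  J = 75 − 2·(-43) = 161
  B = 244 − 3·102 = -62
  R = 48
  V = 111 − 5·(-62) − 2·48 = 325

325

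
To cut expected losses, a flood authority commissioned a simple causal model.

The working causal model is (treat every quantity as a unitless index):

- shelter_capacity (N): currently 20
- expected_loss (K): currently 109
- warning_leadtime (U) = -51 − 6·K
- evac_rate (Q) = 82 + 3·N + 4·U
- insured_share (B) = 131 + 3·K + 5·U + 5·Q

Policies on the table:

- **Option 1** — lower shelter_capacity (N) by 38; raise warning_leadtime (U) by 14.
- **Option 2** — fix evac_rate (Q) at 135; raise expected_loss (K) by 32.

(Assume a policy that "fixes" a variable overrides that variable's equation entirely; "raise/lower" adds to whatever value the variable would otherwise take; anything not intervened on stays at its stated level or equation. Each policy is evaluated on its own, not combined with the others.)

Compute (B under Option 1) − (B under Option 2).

-13421

Option 1 (N − 38, U + 14):
  N = 20 − 38 = -18
  K = 109
  U = -51 − 6·109 (+14 from intervention) = -691
  Q = 82 + 3·(-18) + 4·(-691) = -2736
  B = 131 + 3·109 + 5·(-691) + 5·(-2736) = -16677
Option 2 (Q := 135, K + 32):
  N = 20
  K = 109 + 32 = 141
  U = -51 − 6·141 = -897
  Q = 135
  B = 131 + 3·141 + 5·(-897) + 5·135 = -3256
B: -16677 − (-3256) = -13421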